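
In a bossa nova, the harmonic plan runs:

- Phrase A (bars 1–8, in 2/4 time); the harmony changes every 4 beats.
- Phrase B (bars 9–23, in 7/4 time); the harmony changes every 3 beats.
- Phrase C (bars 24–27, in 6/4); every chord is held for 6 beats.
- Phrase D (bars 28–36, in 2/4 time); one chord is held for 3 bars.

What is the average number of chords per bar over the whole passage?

23/18 chords per bar

A: 8 × 2 = 16 beats ÷ 4 = 4 chords.
B: 15 × 7 = 105 beats ÷ 3 = 35 chords.
C: 4 × 6 = 24 beats ÷ 6 = 4 chords.
D: 9 × 2 = 18 beats ÷ 6 = 3 chords.
Overall: 46 chords over 36 bars → 46/36 = 23/18 chords per bar.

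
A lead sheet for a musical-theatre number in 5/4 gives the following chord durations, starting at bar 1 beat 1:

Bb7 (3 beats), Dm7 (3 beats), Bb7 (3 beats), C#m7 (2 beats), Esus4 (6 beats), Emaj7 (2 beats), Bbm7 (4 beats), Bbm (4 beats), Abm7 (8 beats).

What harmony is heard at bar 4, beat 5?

Beat 5 of bar 4 is beat (4−1)×5 + 5 = 20 overall.
Running totals: Bb7 ends at 3, Dm7 ends at 6, Bb7 ends at 9, C#m7 ends at 11, Esus4 ends at 17, Emaj7 ends at 19, Bbm7 ends at 23.
Beat 20 falls within Bbm7.

Bbm7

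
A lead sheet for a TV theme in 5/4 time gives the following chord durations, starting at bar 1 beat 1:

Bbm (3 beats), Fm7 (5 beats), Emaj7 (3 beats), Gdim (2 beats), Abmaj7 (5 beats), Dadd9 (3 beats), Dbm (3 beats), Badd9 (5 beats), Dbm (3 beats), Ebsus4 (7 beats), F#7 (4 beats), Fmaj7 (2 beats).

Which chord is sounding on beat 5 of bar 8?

F#7

Beat 5 of bar 8 is beat (8−1)×5 + 5 = 40 overall.
Running totals: Bbm ends at 3, Fm7 ends at 8, Emaj7 ends at 11, Gdim ends at 13, Abmaj7 ends at 18, Dadd9 ends at 21, Dbm ends at 24, Badd9 ends at 29, Dbm ends at 32, Ebsus4 ends at 39, F#7 ends at 43.
Beat 40 falls within F#7.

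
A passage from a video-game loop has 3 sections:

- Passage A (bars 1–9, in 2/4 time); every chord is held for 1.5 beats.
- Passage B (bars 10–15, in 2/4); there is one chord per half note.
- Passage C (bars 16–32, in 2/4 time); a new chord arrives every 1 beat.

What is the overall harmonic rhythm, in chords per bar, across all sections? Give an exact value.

1.625 chords per bar

A: 9 × 2 = 18 beats ÷ 1.5 = 12 chords.
B: 6 × 2 = 12 beats ÷ 2 = 6 chords.
C: 17 × 2 = 34 beats ÷ 1 = 34 chords.
Overall: 52 chords over 32 bars → 52/32 = 1.625 chords per bar.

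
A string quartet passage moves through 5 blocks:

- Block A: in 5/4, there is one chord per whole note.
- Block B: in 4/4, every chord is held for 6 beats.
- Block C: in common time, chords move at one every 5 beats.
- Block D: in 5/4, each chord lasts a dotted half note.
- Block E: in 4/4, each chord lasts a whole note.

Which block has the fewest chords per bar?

Block B

A: 5 beats/bar ÷ 4 beats/chord = 1.25 chords/bar.
B: 4 beats/bar ÷ 6 beats/chord = 2/3 chords/bar.
C: 4 beats/bar ÷ 5 beats/chord = 0.8 chords/bar.
D: 5 beats/bar ÷ 3 beats/chord = 5/3 chords/bar.
E: 4 beats/bar ÷ 4 beats/chord = 1 chord/bar.
Slowest is B at 2/3 chords/bar.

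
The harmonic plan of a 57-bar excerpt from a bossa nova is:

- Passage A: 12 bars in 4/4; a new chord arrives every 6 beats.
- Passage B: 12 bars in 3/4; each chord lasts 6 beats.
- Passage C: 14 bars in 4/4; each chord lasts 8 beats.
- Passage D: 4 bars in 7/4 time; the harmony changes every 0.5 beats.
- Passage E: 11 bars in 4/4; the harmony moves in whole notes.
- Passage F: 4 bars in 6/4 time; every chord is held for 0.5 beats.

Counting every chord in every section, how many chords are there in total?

136 chords

A has 48 beats and chords last 6 each, so 8 chords.
B has 36 beats and chords last 6 each, so 6 chords.
C has 56 beats and chords last 8 each, so 7 chords.
D has 28 beats and chords last 0.5 each, so 56 chords.
E has 44 beats and chords last 4 each, so 11 chords.
F has 24 beats and chords last 0.5 each, so 48 chords.
Total: 8 + 6 + 7 + 56 + 11 + 48 = 136.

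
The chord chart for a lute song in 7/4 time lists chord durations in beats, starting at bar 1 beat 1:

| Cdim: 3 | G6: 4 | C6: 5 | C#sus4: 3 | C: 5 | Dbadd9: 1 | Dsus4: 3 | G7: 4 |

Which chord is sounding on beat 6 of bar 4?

Beat 6 of bar 4 is beat (4−1)×7 + 6 = 27 overall.
Running totals: Cdim ends at 3, G6 ends at 7, C6 ends at 12, C#sus4 ends at 15, C ends at 20, Dbadd9 ends at 21, Dsus4 ends at 24, G7 ends at 28.
Beat 27 falls within G7.

G7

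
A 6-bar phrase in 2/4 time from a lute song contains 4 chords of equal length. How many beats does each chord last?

3 beats

6 bars × 2 beats/bar = 12 beats total.
12 beats ÷ 4 chords = 3 beats per chord.
(That is a dotted half note.)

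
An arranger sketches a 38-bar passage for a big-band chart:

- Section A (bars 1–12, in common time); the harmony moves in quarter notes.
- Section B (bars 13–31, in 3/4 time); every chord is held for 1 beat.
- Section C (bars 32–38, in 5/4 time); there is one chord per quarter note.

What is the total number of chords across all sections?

A: 12·4 = 48 beats, 48/1 = 48 chords.
B: 19·3 = 57 beats, 57/1 = 57 chords.
C: 7·5 = 35 beats, 35/1 = 35 chords.
Total: 48 + 57 + 35 = 140.

140 chords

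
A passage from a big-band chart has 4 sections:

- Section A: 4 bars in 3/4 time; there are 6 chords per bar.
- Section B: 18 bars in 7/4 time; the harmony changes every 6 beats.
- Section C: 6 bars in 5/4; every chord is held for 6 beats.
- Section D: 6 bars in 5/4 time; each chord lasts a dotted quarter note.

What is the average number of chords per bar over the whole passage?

A: 4 bars of 3 beats is 12 beats; at 0.5 beats each that's 24 chords.
B: 18 bars of 7 beats is 126 beats; at 6 beats each that's 21 chords.
C: 6 bars of 5 beats is 30 beats; at 6 beats each that's 5 chords.
D: 6 bars of 5 beats is 30 beats; at 1.5 beats each that's 20 chords.
Overall: 70 chords over 34 bars → 70/34 = 35/17 chords per bar.

35/17 chords per bar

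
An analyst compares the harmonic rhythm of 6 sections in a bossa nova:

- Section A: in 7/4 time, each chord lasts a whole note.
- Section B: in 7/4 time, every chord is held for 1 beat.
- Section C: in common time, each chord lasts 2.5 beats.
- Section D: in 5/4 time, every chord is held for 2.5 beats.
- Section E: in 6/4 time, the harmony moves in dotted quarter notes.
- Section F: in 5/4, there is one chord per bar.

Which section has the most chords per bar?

Section B

A: 7 beats/bar ÷ 4 beats/chord = 1.75 chords/bar.
B: 7 beats/bar ÷ 1 beat/chord = 7 chords/bar.
C: 4 beats/bar ÷ 2.5 beats/chord = 1.6 chords/bar.
D: 5 beats/bar ÷ 2.5 beats/chord = 2 chords/bar.
E: 6 beats/bar ÷ 1.5 beats/chord = 4 chords/bar.
F: 5 beats/bar ÷ 5 beats/chord = 1 chord/bar.
Fastest is B at 7 chords/bar.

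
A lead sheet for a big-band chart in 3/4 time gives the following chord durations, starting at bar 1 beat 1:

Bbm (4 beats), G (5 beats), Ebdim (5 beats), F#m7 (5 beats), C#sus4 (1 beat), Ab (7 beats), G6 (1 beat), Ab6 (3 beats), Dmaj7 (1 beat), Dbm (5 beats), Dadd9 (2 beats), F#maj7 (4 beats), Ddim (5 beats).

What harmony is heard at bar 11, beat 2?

Dmaj7

Beat 2 of bar 11 is beat (11−1)×3 + 2 = 32 overall.
Running totals: Bbm ends at 4, G ends at 9, Ebdim ends at 14, F#m7 ends at 19, C#sus4 ends at 20, Ab ends at 27, G6 ends at 28, Ab6 ends at 31, Dmaj7 ends at 32.
Beat 32 falls within Dmaj7.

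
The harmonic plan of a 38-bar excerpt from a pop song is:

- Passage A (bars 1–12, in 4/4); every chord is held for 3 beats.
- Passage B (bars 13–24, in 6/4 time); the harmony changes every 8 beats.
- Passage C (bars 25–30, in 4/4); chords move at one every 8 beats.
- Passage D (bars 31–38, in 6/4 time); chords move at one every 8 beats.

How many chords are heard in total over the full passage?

34 chords

A: 12·4 = 48 beats, 48/3 = 16 chords.
B: 12·6 = 72 beats, 72/8 = 9 chords.
C: 6·4 = 24 beats, 24/8 = 3 chords.
D: 8·6 = 48 beats, 48/8 = 6 chords.
Total: 16 + 9 + 3 + 6 = 34.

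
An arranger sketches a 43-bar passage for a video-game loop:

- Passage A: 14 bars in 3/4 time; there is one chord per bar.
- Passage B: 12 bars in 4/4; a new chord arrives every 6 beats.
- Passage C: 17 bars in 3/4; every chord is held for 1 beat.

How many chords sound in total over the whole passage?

73 chords

A has 42 beats and chords last 3 each, so 14 chords.
B has 48 beats and chords last 6 each, so 8 chords.
C has 51 beats and chords last 1 each, so 51 chords.
Total: 14 + 8 + 51 = 73.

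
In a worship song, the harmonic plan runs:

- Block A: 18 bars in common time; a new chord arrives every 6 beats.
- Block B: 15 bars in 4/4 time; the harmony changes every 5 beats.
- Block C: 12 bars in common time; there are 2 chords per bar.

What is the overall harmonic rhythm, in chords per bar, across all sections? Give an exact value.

A: 18 bars of 4 beats is 72 beats; at 6 beats each that's 12 chords.
B: 15 bars of 4 beats is 60 beats; at 5 beats each that's 12 chords.
C: 12 bars of 4 beats is 48 beats; at 2 beats each that's 24 chords.
Overall: 48 chords over 45 bars → 48/45 = 16/15 chords per bar.

16/15 chords per bar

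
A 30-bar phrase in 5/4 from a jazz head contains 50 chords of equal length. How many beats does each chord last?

30 bars × 5 beats/bar = 150 beats total.
150 beats ÷ 50 chords = 3 beats per chord.
(That is a dotted half note.)

3 beats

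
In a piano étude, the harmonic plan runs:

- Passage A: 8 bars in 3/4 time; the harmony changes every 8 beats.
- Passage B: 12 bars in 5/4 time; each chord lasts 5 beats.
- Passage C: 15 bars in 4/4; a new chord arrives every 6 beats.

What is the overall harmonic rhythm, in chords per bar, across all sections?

A: 8 bars of 3 beats is 24 beats; at 8 beats each that's 3 chords.
B: 12 bars of 5 beats is 60 beats; at 5 beats each that's 12 chords.
C: 15 bars of 4 beats is 60 beats; at 6 beats each that's 10 chords.
Overall: 25 chords over 35 bars → 25/35 = 5/7 chords per bar.

5/7 chords per bar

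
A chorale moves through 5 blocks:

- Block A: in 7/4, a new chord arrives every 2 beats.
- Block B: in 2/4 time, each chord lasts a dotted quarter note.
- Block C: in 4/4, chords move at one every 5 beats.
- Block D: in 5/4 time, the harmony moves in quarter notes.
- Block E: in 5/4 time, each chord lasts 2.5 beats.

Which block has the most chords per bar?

A: 7 beats/bar ÷ 2 beats/chord = 3.5 chords/bar.
B: 2 beats/bar ÷ 1.5 beats/chord = 4/3 chords/bar.
C: 4 beats/bar ÷ 5 beats/chord = 0.8 chords/bar.
D: 5 beats/bar ÷ 1 beat/chord = 5 chords/bar.
E: 5 beats/bar ÷ 2.5 beats/chord = 2 chords/bar.
Fastest is D at 5 chords/bar.

Block D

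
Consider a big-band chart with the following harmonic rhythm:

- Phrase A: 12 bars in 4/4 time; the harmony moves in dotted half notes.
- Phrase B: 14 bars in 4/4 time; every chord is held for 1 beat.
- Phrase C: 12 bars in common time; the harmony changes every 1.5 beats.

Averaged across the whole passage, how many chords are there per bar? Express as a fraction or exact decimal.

52/19 chords per bar

A: 12 bars of 4 beats is 48 beats; at 3 beats each that's 16 chords.
B: 14 bars of 4 beats is 56 beats; at 1 beat each that's 56 chords.
C: 12 bars of 4 beats is 48 beats; at 1.5 beats each that's 32 chords.
Overall: 104 chords over 38 bars → 104/38 = 52/19 chords per bar.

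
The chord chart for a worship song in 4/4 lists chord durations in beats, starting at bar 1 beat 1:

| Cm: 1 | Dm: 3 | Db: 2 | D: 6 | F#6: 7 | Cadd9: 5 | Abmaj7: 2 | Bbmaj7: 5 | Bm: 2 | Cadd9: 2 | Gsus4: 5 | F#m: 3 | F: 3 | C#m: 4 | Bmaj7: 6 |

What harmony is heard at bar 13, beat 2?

C#m

Beat 2 of bar 13 is beat (13−1)×4 + 2 = 50 overall.
Running totals: Cm ends at 1, Dm ends at 4, Db ends at 6, D ends at 12, F#6 ends at 19, Cadd9 ends at 24, Abmaj7 ends at 26, Bbmaj7 ends at 31, Bm ends at 33, Cadd9 ends at 35, Gsus4 ends at 40, F#m ends at 43, F ends at 46, C#m ends at 50.
Beat 50 falls within C#m.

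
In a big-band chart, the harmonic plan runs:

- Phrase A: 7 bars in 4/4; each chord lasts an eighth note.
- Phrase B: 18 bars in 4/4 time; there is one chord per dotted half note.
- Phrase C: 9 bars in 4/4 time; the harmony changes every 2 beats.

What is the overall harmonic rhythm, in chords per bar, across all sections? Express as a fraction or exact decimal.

A: 7 × 4 = 28 beats ÷ 0.5 = 56 chords.
B: 18 × 4 = 72 beats ÷ 3 = 24 chords.
C: 9 × 4 = 36 beats ÷ 2 = 18 chords.
Overall: 98 chords over 34 bars → 98/34 = 49/17 chords per bar.

49/17 chords per bar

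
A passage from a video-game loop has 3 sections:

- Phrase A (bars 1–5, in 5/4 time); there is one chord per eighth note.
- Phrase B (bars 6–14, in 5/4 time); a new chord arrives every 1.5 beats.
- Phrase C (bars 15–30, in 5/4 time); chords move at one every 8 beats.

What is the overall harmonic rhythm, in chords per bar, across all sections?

A: 5 × 5 = 25 beats ÷ 0.5 = 50 chords.
B: 9 × 5 = 45 beats ÷ 1.5 = 30 chords.
C: 16 × 5 = 80 beats ÷ 8 = 10 chords.
Overall: 90 chords over 30 bars → 90/30 = 3 chords per bar.

3 chords per bar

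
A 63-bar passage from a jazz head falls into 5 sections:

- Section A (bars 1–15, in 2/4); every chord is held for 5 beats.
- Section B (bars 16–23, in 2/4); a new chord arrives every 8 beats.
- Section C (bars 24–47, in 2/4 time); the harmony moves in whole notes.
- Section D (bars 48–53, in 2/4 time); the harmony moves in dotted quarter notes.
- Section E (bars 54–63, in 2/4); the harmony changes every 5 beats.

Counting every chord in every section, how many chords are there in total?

32 chords

A: 15 bars × 2 beats = 30 beats; 5 beats/chord → 6 chords.
B: 8 bars × 2 beats = 16 beats; 8 beats/chord → 2 chords.
C: 24 bars × 2 beats = 48 beats; 4 beats/chord → 12 chords.
D: 6 bars × 2 beats = 12 beats; 1.5 beats/chord → 8 chords.
E: 10 bars × 2 beats = 20 beats; 5 beats/chord → 4 chords.
Total: 6 + 2 + 12 + 8 + 4 = 32.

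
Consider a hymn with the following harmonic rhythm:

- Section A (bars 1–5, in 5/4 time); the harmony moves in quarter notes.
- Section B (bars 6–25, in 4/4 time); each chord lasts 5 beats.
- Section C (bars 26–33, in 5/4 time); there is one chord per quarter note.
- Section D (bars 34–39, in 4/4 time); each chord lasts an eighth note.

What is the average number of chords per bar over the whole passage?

43/13 chords per bar

A: 5 bars of 5 beats is 25 beats; at 1 beat each that's 25 chords.
B: 20 bars of 4 beats is 80 beats; at 5 beats each that's 16 chords.
C: 8 bars of 5 beats is 40 beats; at 1 beat each that's 40 chords.
D: 6 bars of 4 beats is 24 beats; at 0.5 beats each that's 48 chords.
Overall: 129 chords over 39 bars → 129/39 = 43/13 chords per bar.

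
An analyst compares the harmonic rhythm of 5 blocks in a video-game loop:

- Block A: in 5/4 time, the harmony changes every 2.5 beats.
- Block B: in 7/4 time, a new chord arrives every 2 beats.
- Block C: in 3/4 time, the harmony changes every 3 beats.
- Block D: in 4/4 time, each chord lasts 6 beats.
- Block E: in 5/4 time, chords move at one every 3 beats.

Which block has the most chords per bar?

A: each chord is 2.5 beats in 5/4, so 2 per bar.
B: each chord is 2 beats in 7/4, so 3.5 per bar.
C: each chord is 3 beats in 3/4, so 1 per bar.
D: each chord is 6 beats in 4/4, so 2/3 per bar.
E: each chord is 3 beats in 5/4, so 5/3 per bar.
Fastest is B at 3.5 chords/bar.

Block B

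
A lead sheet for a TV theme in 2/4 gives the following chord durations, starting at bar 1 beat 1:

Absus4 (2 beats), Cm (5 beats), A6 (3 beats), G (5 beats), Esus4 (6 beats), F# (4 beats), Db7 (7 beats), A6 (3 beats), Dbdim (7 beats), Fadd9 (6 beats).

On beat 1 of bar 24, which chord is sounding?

Beat 1 of bar 24 is beat (24−1)×2 + 1 = 47 overall.
Running totals: Absus4 ends at 2, Cm ends at 7, A6 ends at 10, G ends at 15, Esus4 ends at 21, F# ends at 25, Db7 ends at 32, A6 ends at 35, Dbdim ends at 42, Fadd9 ends at 48.
Beat 47 falls within Fadd9.

Fadd9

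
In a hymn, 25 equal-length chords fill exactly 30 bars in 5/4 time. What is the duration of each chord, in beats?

30 bars × 5 beats/bar = 150 beats total.
150 beats ÷ 25 chords = 6 beats per chord.

6 beats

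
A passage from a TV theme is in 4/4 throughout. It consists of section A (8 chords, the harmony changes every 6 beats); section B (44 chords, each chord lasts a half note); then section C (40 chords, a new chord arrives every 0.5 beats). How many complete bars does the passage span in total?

39 bars

A: 8 × 6 = 48 beats = 12 bars.
B: 44 × 2 = 88 beats = 22 bars.
C: 40 × 0.5 = 20 beats = 5 bars.
Total: 12 + 22 + 5 = 39 bars.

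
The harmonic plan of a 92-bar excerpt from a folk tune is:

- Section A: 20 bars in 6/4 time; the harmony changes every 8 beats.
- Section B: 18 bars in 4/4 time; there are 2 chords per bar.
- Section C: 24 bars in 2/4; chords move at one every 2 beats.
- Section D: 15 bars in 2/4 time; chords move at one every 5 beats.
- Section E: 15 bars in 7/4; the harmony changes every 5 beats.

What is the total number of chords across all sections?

102 chords

A has 120 beats and chords last 8 each, so 15 chords.
B has 72 beats and chords last 2 each, so 36 chords.
C has 48 beats and chords last 2 each, so 24 chords.
D has 30 beats and chords last 5 each, so 6 chords.
E has 105 beats and chords last 5 each, so 21 chords.
Total: 15 + 36 + 24 + 6 + 21 = 102.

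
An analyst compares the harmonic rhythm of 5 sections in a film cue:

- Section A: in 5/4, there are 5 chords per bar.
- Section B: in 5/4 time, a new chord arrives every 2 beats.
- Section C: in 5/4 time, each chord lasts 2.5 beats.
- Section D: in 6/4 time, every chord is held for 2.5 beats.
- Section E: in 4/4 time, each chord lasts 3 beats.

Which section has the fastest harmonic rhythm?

Section A

A: 5 beats/bar ÷ 1 beat/chord = 5 chords/bar.
B: 5 beats/bar ÷ 2 beats/chord = 2.5 chords/bar.
C: 5 beats/bar ÷ 2.5 beats/chord = 2 chords/bar.
D: 6 beats/bar ÷ 2.5 beats/chord = 2.4 chords/bar.
E: 4 beats/bar ÷ 3 beats/chord = 4/3 chords/bar.
Fastest is A at 5 chords/bar.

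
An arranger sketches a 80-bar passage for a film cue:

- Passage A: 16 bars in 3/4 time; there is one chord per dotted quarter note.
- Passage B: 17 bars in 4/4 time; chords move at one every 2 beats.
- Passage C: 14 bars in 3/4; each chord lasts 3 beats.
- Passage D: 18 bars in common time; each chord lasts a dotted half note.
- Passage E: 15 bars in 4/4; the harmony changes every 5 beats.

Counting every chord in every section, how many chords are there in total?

A has 48 beats and chords last 1.5 each, so 32 chords.
B has 68 beats and chords last 2 each, so 34 chords.
C has 42 beats and chords last 3 each, so 14 chords.
D has 72 beats and chords last 3 each, so 24 chords.
E has 60 beats and chords last 5 each, so 12 chords.
Total: 32 + 34 + 14 + 24 + 12 = 116.

116 chords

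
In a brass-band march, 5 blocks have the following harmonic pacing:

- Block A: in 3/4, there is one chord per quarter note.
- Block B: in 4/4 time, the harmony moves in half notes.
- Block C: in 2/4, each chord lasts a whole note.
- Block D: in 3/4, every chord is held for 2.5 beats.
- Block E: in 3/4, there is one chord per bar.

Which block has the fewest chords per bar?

Block C

A: each chord is 1 beat in 3/4, so 3 per bar.
B: each chord is 2 beats in 4/4, so 2 per bar.
C: each chord is 4 beats in 2/4, so 0.5 per bar.
D: each chord is 2.5 beats in 3/4, so 1.2 per bar.
E: each chord is 3 beats in 3/4, so 1 per bar.
Slowest is C at 0.5 chords/bar.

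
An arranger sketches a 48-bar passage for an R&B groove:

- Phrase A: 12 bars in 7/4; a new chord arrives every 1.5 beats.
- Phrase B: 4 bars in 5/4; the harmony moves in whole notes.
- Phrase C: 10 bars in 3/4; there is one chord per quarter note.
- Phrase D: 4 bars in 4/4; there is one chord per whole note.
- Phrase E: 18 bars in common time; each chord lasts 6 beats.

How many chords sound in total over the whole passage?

A: 12·7 = 84 beats, 84/1.5 = 56 chords.
B: 4·5 = 20 beats, 20/4 = 5 chords.
C: 10·3 = 30 beats, 30/1 = 30 chords.
D: 4·4 = 16 beats, 16/4 = 4 chords.
E: 18·4 = 72 beats, 72/6 = 12 chords.
Total: 56 + 5 + 30 + 4 + 12 = 107.

107 chords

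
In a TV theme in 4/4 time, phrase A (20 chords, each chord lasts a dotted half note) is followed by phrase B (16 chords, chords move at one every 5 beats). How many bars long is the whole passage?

35 bars

A: 20 × 3 = 60 beats = 15 bars.
B: 16 × 5 = 80 beats = 20 bars.
Total: 15 + 20 = 35 bars.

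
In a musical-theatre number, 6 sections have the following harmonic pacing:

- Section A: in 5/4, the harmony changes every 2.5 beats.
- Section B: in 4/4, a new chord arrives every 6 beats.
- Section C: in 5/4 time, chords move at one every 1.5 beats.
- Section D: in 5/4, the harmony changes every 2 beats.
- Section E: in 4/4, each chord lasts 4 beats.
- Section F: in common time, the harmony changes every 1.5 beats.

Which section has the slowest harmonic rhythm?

Section B

A: 5 beats/bar ÷ 2.5 beats/chord = 2 chords/bar.
B: 4 beats/bar ÷ 6 beats/chord = 2/3 chords/bar.
C: 5 beats/bar ÷ 1.5 beats/chord = 10/3 chords/bar.
D: 5 beats/bar ÷ 2 beats/chord = 2.5 chords/bar.
E: 4 beats/bar ÷ 4 beats/chord = 1 chord/bar.
F: 4 beats/bar ÷ 1.5 beats/chord = 8/3 chords/bar.
Slowest is B at 2/3 chords/bar.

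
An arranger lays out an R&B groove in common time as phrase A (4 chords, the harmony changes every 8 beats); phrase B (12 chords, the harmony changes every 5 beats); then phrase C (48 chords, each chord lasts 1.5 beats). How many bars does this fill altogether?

A: 4 × 8 = 32 beats = 8 bars.
B: 12 × 5 = 60 beats = 15 bars.
C: 48 × 1.5 = 72 beats = 18 bars.
Total: 8 + 15 + 18 = 41 bars.

41 bars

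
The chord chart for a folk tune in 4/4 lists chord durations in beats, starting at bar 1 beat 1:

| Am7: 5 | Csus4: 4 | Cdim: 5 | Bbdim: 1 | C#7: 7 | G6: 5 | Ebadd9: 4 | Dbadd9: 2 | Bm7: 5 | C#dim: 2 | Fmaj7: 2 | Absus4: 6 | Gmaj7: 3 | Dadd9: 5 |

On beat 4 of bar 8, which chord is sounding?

Beat 4 of bar 8 is beat (8−1)×4 + 4 = 32 overall.
Running totals: Am7 ends at 5, Csus4 ends at 9, Cdim ends at 14, Bbdim ends at 15, C#7 ends at 22, G6 ends at 27, Ebadd9 ends at 31, Dbadd9 ends at 33.
Beat 32 falls within Dbadd9.

Dbadd9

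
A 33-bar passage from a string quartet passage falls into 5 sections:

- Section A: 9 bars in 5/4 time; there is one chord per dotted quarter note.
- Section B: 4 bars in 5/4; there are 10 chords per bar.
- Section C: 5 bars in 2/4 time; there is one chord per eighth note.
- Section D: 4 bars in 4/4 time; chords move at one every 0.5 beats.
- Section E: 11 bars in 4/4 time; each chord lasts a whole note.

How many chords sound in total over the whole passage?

133 chords

A: 9·5 = 45 beats, 45/1.5 = 30 chords.
B: 4·5 = 20 beats, 20/0.5 = 40 chords.
C: 5·2 = 10 beats, 10/0.5 = 20 chords.
D: 4·4 = 16 beats, 16/0.5 = 32 chords.
E: 11·4 = 44 beats, 44/4 = 11 chords.
Total: 30 + 40 + 20 + 32 + 11 = 133.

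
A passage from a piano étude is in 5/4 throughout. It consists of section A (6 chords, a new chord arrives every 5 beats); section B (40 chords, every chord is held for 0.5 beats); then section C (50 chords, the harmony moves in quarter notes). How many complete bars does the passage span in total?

A: 6 × 5 = 30 beats = 6 bars.
B: 40 × 0.5 = 20 beats = 4 bars.
C: 50 × 1 = 50 beats = 10 bars.
Total: 6 + 4 + 10 = 20 bars.

20 bars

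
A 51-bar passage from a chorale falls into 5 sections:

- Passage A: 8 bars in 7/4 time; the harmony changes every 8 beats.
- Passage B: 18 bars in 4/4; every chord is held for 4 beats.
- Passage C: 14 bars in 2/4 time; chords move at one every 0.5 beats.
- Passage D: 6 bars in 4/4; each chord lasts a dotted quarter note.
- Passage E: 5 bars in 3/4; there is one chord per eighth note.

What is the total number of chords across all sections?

127 chords

A has 56 beats and chords last 8 each, so 7 chords.
B has 72 beats and chords last 4 each, so 18 chords.
C has 28 beats and chords last 0.5 each, so 56 chords.
D has 24 beats and chords last 1.5 each, so 16 chords.
E has 15 beats and chords last 0.5 each, so 30 chords.
Total: 7 + 18 + 56 + 16 + 30 = 127.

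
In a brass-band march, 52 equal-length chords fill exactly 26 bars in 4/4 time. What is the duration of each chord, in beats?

2 beats

26 bars × 4 beats/bar = 104 beats total.
104 beats ÷ 52 chords = 2 beats per chord.
(That is a half note.)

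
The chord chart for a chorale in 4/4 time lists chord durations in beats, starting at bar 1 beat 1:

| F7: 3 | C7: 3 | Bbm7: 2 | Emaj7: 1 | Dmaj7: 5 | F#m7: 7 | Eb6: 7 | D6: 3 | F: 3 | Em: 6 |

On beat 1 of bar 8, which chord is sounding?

Beat 1 of bar 8 is beat (8−1)×4 + 1 = 29 overall.
Running totals: F7 ends at 3, C7 ends at 6, Bbm7 ends at 8, Emaj7 ends at 9, Dmaj7 ends at 14, F#m7 ends at 21, Eb6 ends at 28, D6 ends at 31.
Beat 29 falls within D6.

D6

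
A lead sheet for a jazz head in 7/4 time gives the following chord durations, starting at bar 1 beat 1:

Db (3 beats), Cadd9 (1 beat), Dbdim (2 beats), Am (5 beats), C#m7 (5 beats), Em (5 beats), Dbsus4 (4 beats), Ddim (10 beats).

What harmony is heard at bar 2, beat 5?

C#m7

Beat 5 of bar 2 is beat (2−1)×7 + 5 = 12 overall.
Running totals: Db ends at 3, Cadd9 ends at 4, Dbdim ends at 6, Am ends at 11, C#m7 ends at 16.
Beat 12 falls within C#m7.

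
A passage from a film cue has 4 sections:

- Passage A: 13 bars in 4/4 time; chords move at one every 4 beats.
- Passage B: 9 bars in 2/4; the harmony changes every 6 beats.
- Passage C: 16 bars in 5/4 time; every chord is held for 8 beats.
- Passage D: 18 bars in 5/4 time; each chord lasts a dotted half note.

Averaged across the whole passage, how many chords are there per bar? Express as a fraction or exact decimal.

1 chords per bar

A: 13 × 4 = 52 beats ÷ 4 = 13 chords.
B: 9 × 2 = 18 beats ÷ 6 = 3 chords.
C: 16 × 5 = 80 beats ÷ 8 = 10 chords.
D: 18 × 5 = 90 beats ÷ 3 = 30 chords.
Overall: 56 chords over 56 bars → 56/56 = 1 chords per bar.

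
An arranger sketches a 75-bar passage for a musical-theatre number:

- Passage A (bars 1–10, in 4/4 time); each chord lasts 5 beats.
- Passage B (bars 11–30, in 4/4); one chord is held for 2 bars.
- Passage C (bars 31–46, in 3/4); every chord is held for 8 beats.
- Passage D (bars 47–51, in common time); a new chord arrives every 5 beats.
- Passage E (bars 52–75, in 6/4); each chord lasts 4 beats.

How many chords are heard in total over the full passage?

64 chords

A: 10·4 = 40 beats, 40/5 = 8 chords.
B: 20·4 = 80 beats, 80/8 = 10 chords.
C: 16·3 = 48 beats, 48/8 = 6 chords.
D: 5·4 = 20 beats, 20/5 = 4 chords.
E: 24·6 = 144 beats, 144/4 = 36 chords.
Total: 8 + 10 + 6 + 4 + 36 = 64.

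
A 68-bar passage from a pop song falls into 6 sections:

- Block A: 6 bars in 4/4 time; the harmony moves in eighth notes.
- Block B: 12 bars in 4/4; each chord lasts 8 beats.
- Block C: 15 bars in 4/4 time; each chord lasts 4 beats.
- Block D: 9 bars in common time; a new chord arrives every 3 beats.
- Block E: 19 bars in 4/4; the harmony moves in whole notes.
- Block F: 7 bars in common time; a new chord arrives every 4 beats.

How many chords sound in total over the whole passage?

A: 6·4 = 24 beats, 24/0.5 = 48 chords.
B: 12·4 = 48 beats, 48/8 = 6 chords.
C: 15·4 = 60 beats, 60/4 = 15 chords.
D: 9·4 = 36 beats, 36/3 = 12 chords.
E: 19·4 = 76 beats, 76/4 = 19 chords.
F: 7·4 = 28 beats, 28/4 = 7 chords.
Total: 48 + 6 + 15 + 12 + 19 + 7 = 107.

107 chords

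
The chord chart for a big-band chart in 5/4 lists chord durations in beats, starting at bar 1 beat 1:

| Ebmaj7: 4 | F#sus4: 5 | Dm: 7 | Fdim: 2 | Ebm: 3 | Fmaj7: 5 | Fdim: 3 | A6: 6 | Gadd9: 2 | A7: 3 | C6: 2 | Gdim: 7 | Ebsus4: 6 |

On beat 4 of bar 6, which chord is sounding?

Beat 4 of bar 6 is beat (6−1)×5 + 4 = 29 overall.
Running totals: Ebmaj7 ends at 4, F#sus4 ends at 9, Dm ends at 16, Fdim ends at 18, Ebm ends at 21, Fmaj7 ends at 26, Fdim ends at 29.
Beat 29 falls within Fdim.

Fdim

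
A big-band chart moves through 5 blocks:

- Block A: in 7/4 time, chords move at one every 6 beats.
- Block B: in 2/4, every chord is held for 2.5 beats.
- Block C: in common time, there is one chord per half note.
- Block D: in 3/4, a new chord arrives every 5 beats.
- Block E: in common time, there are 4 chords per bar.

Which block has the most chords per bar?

A: 7 beats/bar ÷ 6 beats/chord = 7/6 chords/bar.
B: 2 beats/bar ÷ 2.5 beats/chord = 0.8 chords/bar.
C: 4 beats/bar ÷ 2 beats/chord = 2 chords/bar.
D: 3 beats/bar ÷ 5 beats/chord = 0.6 chords/bar.
E: 4 beats/bar ÷ 1 beat/chord = 4 chords/bar.
Fastest is E at 4 chords/bar.

Block E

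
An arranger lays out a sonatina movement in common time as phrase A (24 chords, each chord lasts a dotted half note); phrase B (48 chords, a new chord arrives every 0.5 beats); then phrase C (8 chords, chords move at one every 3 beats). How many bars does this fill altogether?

30 bars

A: 24 × 3 = 72 beats = 18 bars.
B: 48 × 0.5 = 24 beats = 6 bars.
C: 8 × 3 = 24 beats = 6 bars.
Total: 18 + 6 + 6 = 30 bars.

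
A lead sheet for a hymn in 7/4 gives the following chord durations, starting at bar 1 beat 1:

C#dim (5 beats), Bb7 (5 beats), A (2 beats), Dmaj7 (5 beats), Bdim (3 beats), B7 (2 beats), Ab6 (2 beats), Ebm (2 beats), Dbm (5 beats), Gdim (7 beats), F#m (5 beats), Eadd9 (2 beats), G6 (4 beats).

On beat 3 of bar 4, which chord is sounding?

Beat 3 of bar 4 is beat (4−1)×7 + 3 = 24 overall.
Running totals: C#dim ends at 5, Bb7 ends at 10, A ends at 12, Dmaj7 ends at 17, Bdim ends at 20, B7 ends at 22, Ab6 ends at 24.
Beat 24 falls within Ab6.

Ab6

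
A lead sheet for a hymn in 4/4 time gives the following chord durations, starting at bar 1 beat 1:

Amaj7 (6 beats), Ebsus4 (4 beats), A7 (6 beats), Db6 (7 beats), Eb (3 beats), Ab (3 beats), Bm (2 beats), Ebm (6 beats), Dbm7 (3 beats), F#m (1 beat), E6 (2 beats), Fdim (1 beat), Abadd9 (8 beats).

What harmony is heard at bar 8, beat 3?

Beat 3 of bar 8 is beat (8−1)×4 + 3 = 31 overall.
Running totals: Amaj7 ends at 6, Ebsus4 ends at 10, A7 ends at 16, Db6 ends at 23, Eb ends at 26, Ab ends at 29, Bm ends at 31.
Beat 31 falls within Bm.

Bm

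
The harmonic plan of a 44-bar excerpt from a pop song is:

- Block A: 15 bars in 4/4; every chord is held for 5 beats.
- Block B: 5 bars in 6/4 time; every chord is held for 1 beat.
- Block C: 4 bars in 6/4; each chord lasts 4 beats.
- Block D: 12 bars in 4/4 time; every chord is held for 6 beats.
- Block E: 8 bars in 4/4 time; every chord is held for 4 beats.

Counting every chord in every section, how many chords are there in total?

A: 15·4 = 60 beats, 60/5 = 12 chords.
B: 5·6 = 30 beats, 30/1 = 30 chords.
C: 4·6 = 24 beats, 24/4 = 6 chords.
D: 12·4 = 48 beats, 48/6 = 8 chords.
E: 8·4 = 32 beats, 32/4 = 8 chords.
Total: 12 + 30 + 6 + 8 + 8 = 64.

64 chords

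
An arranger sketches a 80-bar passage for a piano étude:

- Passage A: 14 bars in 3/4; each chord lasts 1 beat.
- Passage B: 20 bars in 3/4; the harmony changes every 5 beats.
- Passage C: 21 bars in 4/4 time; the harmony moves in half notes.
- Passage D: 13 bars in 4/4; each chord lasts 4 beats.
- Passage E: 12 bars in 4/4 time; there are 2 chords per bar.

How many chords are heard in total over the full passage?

133 chords

A has 42 beats and chords last 1 each, so 42 chords.
B has 60 beats and chords last 5 each, so 12 chords.
C has 84 beats and chords last 2 each, so 42 chords.
D has 52 beats and chords last 4 each, so 13 chords.
E has 48 beats and chords last 2 each, so 24 chords.
Total: 42 + 12 + 42 + 13 + 24 = 133.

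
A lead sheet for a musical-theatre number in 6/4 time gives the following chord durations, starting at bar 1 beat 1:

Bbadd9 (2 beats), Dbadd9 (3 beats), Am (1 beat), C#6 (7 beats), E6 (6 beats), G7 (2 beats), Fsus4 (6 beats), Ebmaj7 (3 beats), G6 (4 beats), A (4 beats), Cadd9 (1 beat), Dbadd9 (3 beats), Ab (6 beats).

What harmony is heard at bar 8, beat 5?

Ab

Beat 5 of bar 8 is beat (8−1)×6 + 5 = 47 overall.
Running totals: Bbadd9 ends at 2, Dbadd9 ends at 5, Am ends at 6, C#6 ends at 13, E6 ends at 19, G7 ends at 21, Fsus4 ends at 27, Ebmaj7 ends at 30, G6 ends at 34, A ends at 38, Cadd9 ends at 39, Dbadd9 ends at 42, Ab ends at 48.
Beat 47 falls within Ab.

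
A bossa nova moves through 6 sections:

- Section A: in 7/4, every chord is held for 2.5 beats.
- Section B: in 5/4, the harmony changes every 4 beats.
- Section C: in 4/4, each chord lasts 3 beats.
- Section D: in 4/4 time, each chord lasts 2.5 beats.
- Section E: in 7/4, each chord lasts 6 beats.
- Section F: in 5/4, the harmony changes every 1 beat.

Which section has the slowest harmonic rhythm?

Section E

A: 7 beats/bar ÷ 2.5 beats/chord = 2.8 chords/bar.
B: 5 beats/bar ÷ 4 beats/chord = 1.25 chords/bar.
C: 4 beats/bar ÷ 3 beats/chord = 4/3 chords/bar.
D: 4 beats/bar ÷ 2.5 beats/chord = 1.6 chords/bar.
E: 7 beats/bar ÷ 6 beats/chord = 7/6 chords/bar.
F: 5 beats/bar ÷ 1 beat/chord = 5 chords/bar.
Slowest is E at 7/6 chords/bar.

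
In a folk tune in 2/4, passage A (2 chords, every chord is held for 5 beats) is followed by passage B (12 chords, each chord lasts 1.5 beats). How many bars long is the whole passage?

A: 2 × 5 = 10 beats = 5 bars.
B: 12 × 1.5 = 18 beats = 9 bars.
Total: 5 + 9 = 14 bars.

14 bars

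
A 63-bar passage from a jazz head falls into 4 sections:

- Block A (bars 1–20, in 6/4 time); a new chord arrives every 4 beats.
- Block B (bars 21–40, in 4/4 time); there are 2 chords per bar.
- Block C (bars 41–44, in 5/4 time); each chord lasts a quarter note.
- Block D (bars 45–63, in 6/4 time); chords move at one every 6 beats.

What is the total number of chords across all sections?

109 chords

A: 20 bars × 6 beats = 120 beats; 4 beats/chord → 30 chords.
B: 20 bars × 4 beats = 80 beats; 2 beats/chord → 40 chords.
C: 4 bars × 5 beats = 20 beats; 1 beat/chord → 20 chords.
D: 19 bars × 6 beats = 114 beats; 6 beats/chord → 19 chords.
Total: 30 + 40 + 20 + 19 = 109.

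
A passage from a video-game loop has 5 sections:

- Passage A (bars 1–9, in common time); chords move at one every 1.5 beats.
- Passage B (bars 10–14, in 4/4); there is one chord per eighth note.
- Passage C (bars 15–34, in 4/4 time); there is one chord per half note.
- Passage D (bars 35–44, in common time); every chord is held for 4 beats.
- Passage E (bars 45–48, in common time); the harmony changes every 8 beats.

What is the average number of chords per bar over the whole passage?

29/12 chords per bar

A: 9 × 4 = 36 beats ÷ 1.5 = 24 chords.
B: 5 × 4 = 20 beats ÷ 0.5 = 40 chords.
C: 20 × 4 = 80 beats ÷ 2 = 40 chords.
D: 10 × 4 = 40 beats ÷ 4 = 10 chords.
E: 4 × 4 = 16 beats ÷ 8 = 2 chords.
Overall: 116 chords over 48 bars → 116/48 = 29/12 chords per bar.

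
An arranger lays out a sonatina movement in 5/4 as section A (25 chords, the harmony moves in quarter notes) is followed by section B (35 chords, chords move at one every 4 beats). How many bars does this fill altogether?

33 bars

A: 25 × 1 = 25 beats = 5 bars.
B: 35 × 4 = 140 beats = 28 bars.
Total: 5 + 28 = 33 bars.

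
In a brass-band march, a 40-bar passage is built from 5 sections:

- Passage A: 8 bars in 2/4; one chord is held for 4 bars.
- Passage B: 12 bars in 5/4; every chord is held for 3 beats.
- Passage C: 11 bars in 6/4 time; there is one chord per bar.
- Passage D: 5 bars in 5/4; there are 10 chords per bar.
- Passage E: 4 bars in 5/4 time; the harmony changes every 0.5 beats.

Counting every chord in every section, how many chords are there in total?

123 chords

A has 16 beats and chords last 8 each, so 2 chords.
B has 60 beats and chords last 3 each, so 20 chords.
C has 66 beats and chords last 6 each, so 11 chords.
D has 25 beats and chords last 0.5 each, so 50 chords.
E has 20 beats and chords last 0.5 each, so 40 chords.
Total: 2 + 20 + 11 + 50 + 40 = 123.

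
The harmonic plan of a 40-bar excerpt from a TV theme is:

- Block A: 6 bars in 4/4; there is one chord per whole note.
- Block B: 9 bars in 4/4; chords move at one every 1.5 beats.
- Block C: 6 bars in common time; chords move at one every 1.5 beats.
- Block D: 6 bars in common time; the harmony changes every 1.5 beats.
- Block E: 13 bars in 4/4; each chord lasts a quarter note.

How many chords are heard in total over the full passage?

A: 6 bars × 4 beats = 24 beats; 4 beats/chord → 6 chords.
B: 9 bars × 4 beats = 36 beats; 1.5 beats/chord → 24 chords.
C: 6 bars × 4 beats = 24 beats; 1.5 beats/chord → 16 chords.
D: 6 bars × 4 beats = 24 beats; 1.5 beats/chord → 16 chords.
E: 13 bars × 4 beats = 52 beats; 1 beat/chord → 52 chords.
Total: 6 + 24 + 16 + 16 + 52 = 114.

114 chords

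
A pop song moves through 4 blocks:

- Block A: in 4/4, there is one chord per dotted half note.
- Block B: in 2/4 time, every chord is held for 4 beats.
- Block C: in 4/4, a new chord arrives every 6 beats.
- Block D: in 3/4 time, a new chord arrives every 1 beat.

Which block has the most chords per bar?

Block D

A: 4 beats/bar ÷ 3 beats/chord = 4/3 chords/bar.
B: 2 beats/bar ÷ 4 beats/chord = 0.5 chords/bar.
C: 4 beats/bar ÷ 6 beats/chord = 2/3 chords/bar.
D: 3 beats/bar ÷ 1 beat/chord = 3 chords/bar.
Fastest is D at 3 chords/bar.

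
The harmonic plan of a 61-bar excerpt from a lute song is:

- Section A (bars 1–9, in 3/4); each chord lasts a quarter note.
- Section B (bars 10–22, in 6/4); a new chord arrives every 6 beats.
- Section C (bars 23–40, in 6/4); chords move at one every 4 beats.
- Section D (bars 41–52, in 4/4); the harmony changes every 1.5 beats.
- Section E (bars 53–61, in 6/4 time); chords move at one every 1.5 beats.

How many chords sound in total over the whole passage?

135 chords

A: 9·3 = 27 beats, 27/1 = 27 chords.
B: 13·6 = 78 beats, 78/6 = 13 chords.
C: 18·6 = 108 beats, 108/4 = 27 chords.
D: 12·4 = 48 beats, 48/1.5 = 32 chords.
E: 9·6 = 54 beats, 54/1.5 = 36 chords.
Total: 27 + 13 + 27 + 32 + 36 = 135.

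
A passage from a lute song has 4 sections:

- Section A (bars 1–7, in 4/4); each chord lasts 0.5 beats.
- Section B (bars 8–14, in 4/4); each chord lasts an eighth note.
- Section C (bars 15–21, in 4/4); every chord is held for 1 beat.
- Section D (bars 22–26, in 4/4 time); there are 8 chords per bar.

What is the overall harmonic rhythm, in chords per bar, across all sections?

A: 7 × 4 = 28 beats ÷ 0.5 = 56 chords.
B: 7 × 4 = 28 beats ÷ 0.5 = 56 chords.
C: 7 × 4 = 28 beats ÷ 1 = 28 chords.
D: 5 × 4 = 20 beats ÷ 0.5 = 40 chords.
Overall: 180 chords over 26 bars → 180/26 = 90/13 chords per bar.

90/13 chords per bar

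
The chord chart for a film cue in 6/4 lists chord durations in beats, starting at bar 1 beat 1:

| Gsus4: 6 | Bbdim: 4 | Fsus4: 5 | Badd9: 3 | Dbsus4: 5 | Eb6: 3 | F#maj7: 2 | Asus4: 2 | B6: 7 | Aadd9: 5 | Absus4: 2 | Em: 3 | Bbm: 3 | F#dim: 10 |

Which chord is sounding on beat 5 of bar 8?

Em

Beat 5 of bar 8 is beat (8−1)×6 + 5 = 47 overall.
Running totals: Gsus4 ends at 6, Bbdim ends at 10, Fsus4 ends at 15, Badd9 ends at 18, Dbsus4 ends at 23, Eb6 ends at 26, F#maj7 ends at 28, Asus4 ends at 30, B6 ends at 37, Aadd9 ends at 42, Absus4 ends at 44, Em ends at 47.
Beat 47 falls within Em.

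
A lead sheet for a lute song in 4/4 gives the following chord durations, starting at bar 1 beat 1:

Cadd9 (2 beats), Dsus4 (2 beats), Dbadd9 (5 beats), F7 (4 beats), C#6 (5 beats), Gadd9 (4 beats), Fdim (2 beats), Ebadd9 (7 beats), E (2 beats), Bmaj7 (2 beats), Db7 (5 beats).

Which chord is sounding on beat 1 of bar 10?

Db7

Beat 1 of bar 10 is beat (10−1)×4 + 1 = 37 overall.
Running totals: Cadd9 ends at 2, Dsus4 ends at 4, Dbadd9 ends at 9, F7 ends at 13, C#6 ends at 18, Gadd9 ends at 22, Fdim ends at 24, Ebadd9 ends at 31, E ends at 33, Bmaj7 ends at 35, Db7 ends at 40.
Beat 37 falls within Db7.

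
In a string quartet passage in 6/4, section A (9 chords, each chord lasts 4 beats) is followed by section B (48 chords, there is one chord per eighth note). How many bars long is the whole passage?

A: 9 × 4 = 36 beats = 6 bars.
B: 48 × 0.5 = 24 beats = 4 bars.
Total: 6 + 4 = 10 bars.

10 bars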